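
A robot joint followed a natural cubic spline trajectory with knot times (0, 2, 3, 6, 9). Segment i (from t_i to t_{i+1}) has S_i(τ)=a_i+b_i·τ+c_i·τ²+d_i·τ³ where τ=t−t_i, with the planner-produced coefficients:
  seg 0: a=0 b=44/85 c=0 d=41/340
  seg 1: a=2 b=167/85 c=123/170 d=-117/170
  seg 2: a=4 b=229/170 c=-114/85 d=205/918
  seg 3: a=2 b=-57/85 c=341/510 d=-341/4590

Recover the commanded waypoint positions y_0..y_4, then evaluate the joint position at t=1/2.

y_0=0 y_1=2 y_2=4 y_3=2 y_4=4
S(1/2) = 149/544

y_0 = S_0(0) = a_0 = 0
y_1 = S_1(0) = a_1 = 2
y_2 = S_2(0) = a_2 = 4
y_3 = S_3(0) = a_3 = 2
y_4 = S_3(3) = 4
t_q=1/2 is in segment 0 (τ=1/2); S_0(τ)=149/544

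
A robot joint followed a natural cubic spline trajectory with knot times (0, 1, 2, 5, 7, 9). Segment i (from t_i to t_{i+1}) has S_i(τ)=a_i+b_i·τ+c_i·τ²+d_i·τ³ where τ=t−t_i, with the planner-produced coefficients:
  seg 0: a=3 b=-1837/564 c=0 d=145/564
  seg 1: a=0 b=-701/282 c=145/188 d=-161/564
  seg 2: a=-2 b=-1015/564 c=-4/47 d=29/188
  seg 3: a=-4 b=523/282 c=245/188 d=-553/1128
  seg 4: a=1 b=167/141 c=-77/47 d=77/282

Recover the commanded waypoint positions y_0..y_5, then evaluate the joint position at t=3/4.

y_0=3 y_1=0 y_2=-2 y_3=-4 y_4=1 y_5=-1
S(3/4) = 8009/12032

y_0 = S_0(0) = a_0 = 3
y_1 = S_1(0) = a_1 = 0
y_2 = S_2(0) = a_2 = -2
y_3 = S_3(0) = a_3 = -4
y_4 = S_4(0) = a_4 = 1
y_5 = S_4(2) = -1
t_q=3/4 is in segment 0 (τ=3/4); S_0(τ)=8009/12032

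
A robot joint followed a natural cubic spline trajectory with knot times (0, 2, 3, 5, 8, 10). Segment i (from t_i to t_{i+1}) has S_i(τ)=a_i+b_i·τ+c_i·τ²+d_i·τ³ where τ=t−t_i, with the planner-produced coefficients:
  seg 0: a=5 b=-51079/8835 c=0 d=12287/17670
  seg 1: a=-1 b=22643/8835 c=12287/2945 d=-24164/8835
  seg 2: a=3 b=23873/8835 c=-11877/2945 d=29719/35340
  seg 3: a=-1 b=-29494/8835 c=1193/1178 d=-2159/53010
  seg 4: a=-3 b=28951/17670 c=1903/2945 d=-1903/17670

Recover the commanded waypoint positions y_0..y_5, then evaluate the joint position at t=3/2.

y_0 = S_0(0) = a_0 = 5
y_1 = S_1(0) = a_1 = -1
y_2 = S_2(0) = a_2 = 3
y_3 = S_3(0) = a_3 = -1
y_4 = S_4(0) = a_4 = -3
y_5 = S_4(2) = 2
t_q=3/2 is in segment 0 (τ=3/2); S_0(τ)=-62449/47120

y_0=5 y_1=-1 y_2=3 y_3=-1 y_4=-3 y_5=2
S(3/2) = -62449/47120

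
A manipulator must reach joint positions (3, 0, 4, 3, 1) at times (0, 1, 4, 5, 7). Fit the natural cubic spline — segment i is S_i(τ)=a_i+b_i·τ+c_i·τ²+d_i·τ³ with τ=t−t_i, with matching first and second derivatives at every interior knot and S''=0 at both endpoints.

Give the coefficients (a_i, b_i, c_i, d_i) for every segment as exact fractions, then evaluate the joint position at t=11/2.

  seg 0: a=3 b=-3635/966 c=0 d=737/966
  seg 1: a=0 b=-712/483 c=737/322 d=-1307/2898
  seg 2: a=4 b=79/966 c=-285/161 d=95/138
  seg 3: a=3 b=-673/483 c=95/322 d=-95/1932
S(11/2) = 1745/736

Δ: Δ0=-3, Δ1=4/3, Δ2=-1, Δ3=-1
row 1: diag=8, rhs=26; c'=3/8, d'=13/4
row 2: denom=8−3·3/8=55/8; d'=(-14−3·13/4)/(55/8)=-38/11
row 3: denom=6−1·8/55=322/55; d'=(0−1·-38/11)/(322/55)=95/161
back: M3=95/161
back: M2=-38/11−8/55·95/161=-570/161
back: M1=13/4−3/8·-570/161=737/161
M: M0=0, M1=737/161, M2=-570/161, M3=95/161, M4=0
seg 0: a=3, c=M0/2=0, d=(M1−M0)/(6·1)=737/966, b=Δ0−h0·(2M0+M1)/6=-3635/966
seg 1: a=0, c=M1/2=737/322, d=(M2−M1)/(6·3)=-1307/2898, b=Δ1−h1·(2M1+M2)/6=-712/483
seg 2: a=4, c=M2/2=-285/161, d=(M3−M2)/(6·1)=95/138, b=Δ2−h2·(2M2+M3)/6=79/966
seg 3: a=3, c=M3/2=95/322, d=(M4−M3)/(6·2)=-95/1932, b=Δ3−h3·(2M3+M4)/6=-673/483
t_q=11/2 → seg 3, τ=1/2; S=3+-673/483·τ+95/322·τ²+-95/1932·τ³=1745/736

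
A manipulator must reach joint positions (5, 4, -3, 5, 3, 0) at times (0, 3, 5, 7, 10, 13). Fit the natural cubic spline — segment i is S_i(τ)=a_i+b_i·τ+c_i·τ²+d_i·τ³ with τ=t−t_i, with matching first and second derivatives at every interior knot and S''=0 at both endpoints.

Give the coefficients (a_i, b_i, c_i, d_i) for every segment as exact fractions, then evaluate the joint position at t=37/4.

Δ: Δ0=-1/3, Δ1=-7/2, Δ2=4, Δ3=-2/3, Δ4=-1
row 1: diag=10, rhs=-19; c'=1/5, d'=-19/10
row 2: denom=8−2·1/5=38/5; d'=(45−2·-19/10)/(38/5)=122/19
row 3: denom=10−2·5/19=180/19; d'=(-28−2·122/19)/(180/19)=-194/45
row 4: denom=12−3·19/60=221/20; d'=(-2−3·-194/45)/(221/20)=656/663
back: M4=656/663
back: M3=-194/45−19/60·656/663=-1022/221
back: M2=122/19−5/19·-1022/221=1688/221
back: M1=-19/10−1/5·1688/221=-1515/442
M: M0=0, M1=-1515/442, M2=1688/221, M3=-1022/221, M4=656/663, M5=0
seg 0: a=5, c=M0/2=0, d=(M1−M0)/(6·3)=-505/2652, b=Δ0−h0·(2M0+M1)/6=3661/2652
seg 1: a=4, c=M1/2=-1515/884, d=(M2−M1)/(6·2)=4891/5304, b=Δ1−h1·(2M1+M2)/6=-4987/1326
seg 2: a=-3, c=M2/2=844/221, d=(M3−M2)/(6·2)=-1355/1326, b=Δ2−h2·(2M2+M3)/6=298/663
seg 3: a=5, c=M3/2=-511/221, d=(M4−M3)/(6·3)=1861/5967, b=Δ3−h3·(2M3+M4)/6=2296/663
seg 4: a=3, c=M4/2=328/663, d=(M5−M4)/(6·3)=-328/5967, b=Δ4−h4·(2M4+M5)/6=-1319/663
t_q=37/4 → seg 3, τ=9/4; S=5+2296/663·τ+-511/221·τ²+1861/5967·τ³=5047/1088

  seg 0: a=5 b=3661/2652 c=0 d=-505/2652
  seg 1: a=4 b=-4987/1326 c=-1515/884 d=4891/5304
  seg 2: a=-3 b=298/663 c=844/221 d=-1355/1326
  seg 3: a=5 b=2296/663 c=-511/221 d=1861/5967
  seg 4: a=3 b=-1319/663 c=328/663 d=-328/5967
S(37/4) = 5047/1088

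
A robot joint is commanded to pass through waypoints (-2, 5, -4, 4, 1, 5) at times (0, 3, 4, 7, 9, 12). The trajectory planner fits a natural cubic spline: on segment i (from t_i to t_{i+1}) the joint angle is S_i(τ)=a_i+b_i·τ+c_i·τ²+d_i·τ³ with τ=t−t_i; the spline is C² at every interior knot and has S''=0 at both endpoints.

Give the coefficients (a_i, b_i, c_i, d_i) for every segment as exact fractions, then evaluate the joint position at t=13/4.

  seg 0: a=-2 b=6545/888 c=0 d=-497/888
  seg 1: a=5 b=-3437/444 c=-1491/296 d=3355/888
  seg 2: a=-4 b=-5755/888 c=233/37 d=-8653/7992
  seg 3: a=4 b=919/444 c=-3061/888 d=123/148
  seg 4: a=1 b=-775/444 c=1367/888 d=-1367/7992
S(13/4) = 53213/18944

Δ: Δ0=7/3, Δ1=-9, Δ2=8/3, Δ3=-3/2, Δ4=4/3
row 1: diag=8, rhs=-68; c'=1/8, d'=-17/2
row 2: denom=8−1·1/8=63/8; d'=(70−1·-17/2)/(63/8)=628/63
row 3: denom=10−3·8/21=62/7; d'=(-25−3·628/63)/(62/7)=-1153/186
row 4: denom=10−2·7/31=296/31; d'=(17−2·-1153/186)/(296/31)=1367/444
back: M4=1367/444
back: M3=-1153/186−7/31·1367/444=-3061/444
back: M2=628/63−8/21·-3061/444=466/37
back: M1=-17/2−1/8·466/37=-1491/148
M: M0=0, M1=-1491/148, M2=466/37, M3=-3061/444, M4=1367/444, M5=0
seg 0: a=-2, c=M0/2=0, d=(M1−M0)/(6·3)=-497/888, b=Δ0−h0·(2M0+M1)/6=6545/888
seg 1: a=5, c=M1/2=-1491/296, d=(M2−M1)/(6·1)=3355/888, b=Δ1−h1·(2M1+M2)/6=-3437/444
seg 2: a=-4, c=M2/2=233/37, d=(M3−M2)/(6·3)=-8653/7992, b=Δ2−h2·(2M2+M3)/6=-5755/888
seg 3: a=4, c=M3/2=-3061/888, d=(M4−M3)/(6·2)=123/148, b=Δ3−h3·(2M3+M4)/6=919/444
seg 4: a=1, c=M4/2=1367/888, d=(M5−M4)/(6·3)=-1367/7992, b=Δ4−h4·(2M4+M5)/6=-775/444
t_q=13/4 → seg 1, τ=1/4; S=5+-3437/444·τ+-1491/296·τ²+3355/888·τ³=53213/18944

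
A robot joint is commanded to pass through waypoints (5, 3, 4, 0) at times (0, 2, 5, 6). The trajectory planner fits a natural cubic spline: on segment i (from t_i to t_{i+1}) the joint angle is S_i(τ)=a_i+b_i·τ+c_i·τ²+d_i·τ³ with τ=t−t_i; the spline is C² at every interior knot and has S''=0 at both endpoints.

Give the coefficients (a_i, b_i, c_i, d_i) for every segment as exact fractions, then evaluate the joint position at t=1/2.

Δ: Δ0=-1, Δ1=1/3, Δ2=-4
row 1: diag=10, rhs=8; c'=3/10, d'=4/5
row 2: denom=8−3·3/10=71/10; d'=(-26−3·4/5)/(71/10)=-4
back: M2=-4
back: M1=4/5−3/10·-4=2
M: M0=0, M1=2, M2=-4, M3=0
seg 0: a=5, c=M0/2=0, d=(M1−M0)/(6·2)=1/6, b=Δ0−h0·(2M0+M1)/6=-5/3
seg 1: a=3, c=M1/2=1, d=(M2−M1)/(6·3)=-1/3, b=Δ1−h1·(2M1+M2)/6=1/3
seg 2: a=4, c=M2/2=-2, d=(M3−M2)/(6·1)=2/3, b=Δ2−h2·(2M2+M3)/6=-8/3
t_q=1/2 → seg 0, τ=1/2; S=5+-5/3·τ+0·τ²+1/6·τ³=67/16

  seg 0: a=5 b=-5/3 c=0 d=1/6
  seg 1: a=3 b=1/3 c=1 d=-1/3
  seg 2: a=4 b=-8/3 c=-2 d=2/3
S(1/2) = 67/16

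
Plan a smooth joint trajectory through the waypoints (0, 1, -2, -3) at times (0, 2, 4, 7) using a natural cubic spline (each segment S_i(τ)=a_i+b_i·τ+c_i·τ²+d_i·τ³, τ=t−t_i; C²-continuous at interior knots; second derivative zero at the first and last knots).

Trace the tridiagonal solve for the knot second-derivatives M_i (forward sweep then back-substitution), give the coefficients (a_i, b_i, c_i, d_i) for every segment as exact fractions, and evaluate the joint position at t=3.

  seg 0: a=0 b=62/57 c=0 d=-67/456
  seg 1: a=1 b=-77/114 c=-67/76 d=107/456
  seg 2: a=-2 b=-79/57 c=10/19 d=-10/171
S(3) = -49/152

Δ: Δ0=1/2, Δ1=-3/2, Δ2=-1/3
row 1: diag=8, rhs=-12; c'=1/4, d'=-3/2
row 2: denom=10−2·1/4=19/2; d'=(7−2·-3/2)/(19/2)=20/19
back: M2=20/19
back: M1=-3/2−1/4·20/19=-67/38
M: M0=0, M1=-67/38, M2=20/19, M3=0
seg 0: a=0, c=M0/2=0, d=(M1−M0)/(6·2)=-67/456, b=Δ0−h0·(2M0+M1)/6=62/57
seg 1: a=1, c=M1/2=-67/76, d=(M2−M1)/(6·2)=107/456, b=Δ1−h1·(2M1+M2)/6=-77/114
seg 2: a=-2, c=M2/2=10/19, d=(M3−M2)/(6·3)=-10/171, b=Δ2−h2·(2M2+M3)/6=-79/57
t_q=3 → seg 1, τ=1; S=1+-77/114·τ+-67/76·τ²+107/456·τ³=-49/152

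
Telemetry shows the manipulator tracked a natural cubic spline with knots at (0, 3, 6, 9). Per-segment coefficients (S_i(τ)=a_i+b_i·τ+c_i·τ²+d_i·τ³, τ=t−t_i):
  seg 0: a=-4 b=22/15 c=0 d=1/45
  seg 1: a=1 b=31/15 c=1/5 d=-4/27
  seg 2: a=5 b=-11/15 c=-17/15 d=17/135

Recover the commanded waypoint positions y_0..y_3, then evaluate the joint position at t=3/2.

y_0 = S_0(0) = a_0 = -4
y_1 = S_1(0) = a_1 = 1
y_2 = S_2(0) = a_2 = 5
y_3 = S_2(3) = -4
t_q=3/2 is in segment 0 (τ=3/2); S_0(τ)=-69/40

y_0=-4 y_1=1 y_2=5 y_3=-4
S(3/2) = -69/40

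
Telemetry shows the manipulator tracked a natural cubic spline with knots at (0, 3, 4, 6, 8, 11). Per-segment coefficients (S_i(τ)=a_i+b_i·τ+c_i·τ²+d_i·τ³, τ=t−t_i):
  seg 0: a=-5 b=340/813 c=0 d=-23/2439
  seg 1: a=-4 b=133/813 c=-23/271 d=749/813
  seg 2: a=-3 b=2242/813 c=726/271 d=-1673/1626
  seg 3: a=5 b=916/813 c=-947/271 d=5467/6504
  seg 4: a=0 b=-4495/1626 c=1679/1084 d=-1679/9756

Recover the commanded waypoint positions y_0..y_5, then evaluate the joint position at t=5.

y_0=-5 y_1=-4 y_2=-3 y_3=5 y_4=0 y_5=1
S(5) = 763/542

y_0 = S_0(0) = a_0 = -5
y_1 = S_1(0) = a_1 = -4
y_2 = S_2(0) = a_2 = -3
y_3 = S_3(0) = a_3 = 5
y_4 = S_4(0) = a_4 = 0
y_5 = S_4(3) = 1
t_q=5 is in segment 2 (τ=1); S_2(τ)=763/542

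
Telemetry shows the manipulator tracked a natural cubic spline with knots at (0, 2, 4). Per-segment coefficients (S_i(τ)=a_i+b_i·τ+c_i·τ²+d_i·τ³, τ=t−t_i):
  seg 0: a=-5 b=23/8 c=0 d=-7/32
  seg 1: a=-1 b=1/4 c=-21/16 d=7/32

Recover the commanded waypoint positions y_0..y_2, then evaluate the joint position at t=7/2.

y_0=-5 y_1=-1 y_2=-4
S(7/2) = -727/256

y_0 = S_0(0) = a_0 = -5
y_1 = S_1(0) = a_1 = -1
y_2 = S_1(2) = -4
t_q=7/2 is in segment 1 (τ=3/2); S_1(τ)=-727/256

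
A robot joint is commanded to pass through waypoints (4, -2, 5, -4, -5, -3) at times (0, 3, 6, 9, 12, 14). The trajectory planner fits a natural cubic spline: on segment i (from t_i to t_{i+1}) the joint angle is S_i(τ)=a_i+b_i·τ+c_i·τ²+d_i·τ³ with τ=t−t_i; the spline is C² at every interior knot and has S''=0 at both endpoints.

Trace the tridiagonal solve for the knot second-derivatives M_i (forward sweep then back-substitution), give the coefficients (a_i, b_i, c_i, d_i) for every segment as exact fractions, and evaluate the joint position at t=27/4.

  seg 0: a=4 b=-1848/515 c=0 d=818/4635
  seg 1: a=-2 b=606/515 c=818/515 d=-1115/2781
  seg 2: a=5 b=-61/515 c=-3121/1545 d=1637/4635
  seg 3: a=-4 b=-1392/515 c=358/309 d=-1709/13905
  seg 4: a=-5 b=479/515 c=27/515 d=-9/1030
S(27/4) = 129331/32960

Δ: Δ0=-2, Δ1=7/3, Δ2=-3, Δ3=-1/3, Δ4=1
row 1: diag=12, rhs=26; c'=1/4, d'=13/6
row 2: denom=12−3·1/4=45/4; d'=(-32−3·13/6)/(45/4)=-154/45
row 3: denom=12−3·4/15=56/5; d'=(16−3·-154/45)/(56/5)=197/84
row 4: denom=10−3·15/56=515/56; d'=(8−3·197/84)/(515/56)=54/515
back: M4=54/515
back: M3=197/84−15/56·54/515=716/309
back: M2=-154/45−4/15·716/309=-6242/1545
back: M1=13/6−1/4·-6242/1545=1636/515
M: M0=0, M1=1636/515, M2=-6242/1545, M3=716/309, M4=54/515, M5=0
seg 0: a=4, c=M0/2=0, d=(M1−M0)/(6·3)=818/4635, b=Δ0−h0·(2M0+M1)/6=-1848/515
seg 1: a=-2, c=M1/2=818/515, d=(M2−M1)/(6·3)=-1115/2781, b=Δ1−h1·(2M1+M2)/6=606/515
seg 2: a=5, c=M2/2=-3121/1545, d=(M3−M2)/(6·3)=1637/4635, b=Δ2−h2·(2M2+M3)/6=-61/515
seg 3: a=-4, c=M3/2=358/309, d=(M4−M3)/(6·3)=-1709/13905, b=Δ3−h3·(2M3+M4)/6=-1392/515
seg 4: a=-5, c=M4/2=27/515, d=(M5−M4)/(6·2)=-9/1030, b=Δ4−h4·(2M4+M5)/6=479/515
t_q=27/4 → seg 2, τ=3/4; S=5+-61/515·τ+-3121/1545·τ²+1637/4635·τ³=129331/32960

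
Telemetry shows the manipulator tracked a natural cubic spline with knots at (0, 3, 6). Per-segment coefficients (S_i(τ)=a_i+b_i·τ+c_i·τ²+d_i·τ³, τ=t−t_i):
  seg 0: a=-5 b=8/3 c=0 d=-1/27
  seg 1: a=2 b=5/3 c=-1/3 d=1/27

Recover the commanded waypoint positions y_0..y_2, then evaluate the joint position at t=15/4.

y_0 = S_0(0) = a_0 = -5
y_1 = S_1(0) = a_1 = 2
y_2 = S_1(3) = 5
t_q=15/4 is in segment 1 (τ=3/4); S_1(τ)=197/64

y_0=-5 y_1=2 y_2=5
S(15/4) = 197/64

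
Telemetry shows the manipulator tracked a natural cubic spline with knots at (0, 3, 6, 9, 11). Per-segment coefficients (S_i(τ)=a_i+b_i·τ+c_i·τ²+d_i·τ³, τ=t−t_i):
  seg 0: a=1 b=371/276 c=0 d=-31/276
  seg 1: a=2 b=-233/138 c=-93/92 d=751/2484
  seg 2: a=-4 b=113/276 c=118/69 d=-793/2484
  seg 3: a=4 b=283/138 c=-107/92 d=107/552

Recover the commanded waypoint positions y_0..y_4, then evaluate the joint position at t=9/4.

y_0=1 y_1=2 y_2=-4 y_3=4 y_4=5
S(9/4) = 16163/5888

y_0 = S_0(0) = a_0 = 1
y_1 = S_1(0) = a_1 = 2
y_2 = S_2(0) = a_2 = -4
y_3 = S_3(0) = a_3 = 4
y_4 = S_3(2) = 5
t_q=9/4 is in segment 0 (τ=9/4); S_0(τ)=16163/5888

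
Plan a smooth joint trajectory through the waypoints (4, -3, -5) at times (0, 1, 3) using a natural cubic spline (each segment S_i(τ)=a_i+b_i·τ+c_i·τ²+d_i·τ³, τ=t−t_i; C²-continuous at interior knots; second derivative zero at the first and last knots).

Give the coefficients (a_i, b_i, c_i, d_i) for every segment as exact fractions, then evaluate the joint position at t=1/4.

Δ: Δ0=-7, Δ1=-1
row 1: diag=6, rhs=36; c'=1/3, d'=6
back: M1=6
M: M0=0, M1=6, M2=0
seg 0: a=4, c=M0/2=0, d=(M1−M0)/(6·1)=1, b=Δ0−h0·(2M0+M1)/6=-8
seg 1: a=-3, c=M1/2=3, d=(M2−M1)/(6·2)=-1/2, b=Δ1−h1·(2M1+M2)/6=-5
t_q=1/4 → seg 0, τ=1/4; S=4+-8·τ+0·τ²+1·τ³=129/64

  seg 0: a=4 b=-8 c=0 d=1
  seg 1: a=-3 b=-5 c=3 d=-1/2
S(1/4) = 129/64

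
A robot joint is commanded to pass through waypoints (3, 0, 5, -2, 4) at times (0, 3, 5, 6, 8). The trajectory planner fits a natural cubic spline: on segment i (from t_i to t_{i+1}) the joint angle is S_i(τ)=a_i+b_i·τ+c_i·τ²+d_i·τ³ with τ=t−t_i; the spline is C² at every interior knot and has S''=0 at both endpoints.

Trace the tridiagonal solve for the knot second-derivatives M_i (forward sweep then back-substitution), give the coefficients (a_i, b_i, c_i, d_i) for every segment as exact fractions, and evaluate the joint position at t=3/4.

  seg 0: a=3 b=-2191/652 c=0 d=171/652
  seg 1: a=0 b=1213/326 c=1539/652 d=-1937/1304
  seg 2: a=5 b=-760/163 c=-1068/163 d=687/163
  seg 3: a=-2 b=-835/163 c=993/163 d=-331/326
S(3/4) = 24633/41728

Δ: Δ0=-1, Δ1=5/2, Δ2=-7, Δ3=3
row 1: diag=10, rhs=21; c'=1/5, d'=21/10
row 2: denom=6−2·1/5=28/5; d'=(-57−2·21/10)/(28/5)=-153/14
row 3: denom=6−1·5/28=163/28; d'=(60−1·-153/14)/(163/28)=1986/163
back: M3=1986/163
back: M2=-153/14−5/28·1986/163=-2136/163
back: M1=21/10−1/5·-2136/163=1539/326
M: M0=0, M1=1539/326, M2=-2136/163, M3=1986/163, M4=0
seg 0: a=3, c=M0/2=0, d=(M1−M0)/(6·3)=171/652, b=Δ0−h0·(2M0+M1)/6=-2191/652
seg 1: a=0, c=M1/2=1539/652, d=(M2−M1)/(6·2)=-1937/1304, b=Δ1−h1·(2M1+M2)/6=1213/326
seg 2: a=5, c=M2/2=-1068/163, d=(M3−M2)/(6·1)=687/163, b=Δ2−h2·(2M2+M3)/6=-760/163
seg 3: a=-2, c=M3/2=993/163, d=(M4−M3)/(6·2)=-331/326, b=Δ3−h3·(2M3+M4)/6=-835/163
t_q=3/4 → seg 0, τ=3/4; S=3+-2191/652·τ+0·τ²+171/652·τ³=24633/41728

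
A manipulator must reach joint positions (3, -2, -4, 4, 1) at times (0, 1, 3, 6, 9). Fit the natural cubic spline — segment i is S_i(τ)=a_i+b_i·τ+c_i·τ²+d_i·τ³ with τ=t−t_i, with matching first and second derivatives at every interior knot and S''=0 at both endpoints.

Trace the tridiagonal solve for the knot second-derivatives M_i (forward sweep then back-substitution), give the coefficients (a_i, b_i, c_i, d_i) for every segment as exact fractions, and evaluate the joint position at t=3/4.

  seg 0: a=3 b=-1712/309 c=0 d=167/309
  seg 1: a=-2 b=-1211/309 c=167/103 d=-25/309
  seg 2: a=-4 b=493/309 c=117/103 d=-722/2781
  seg 3: a=4 b=433/309 c=-371/309 d=371/2781
S(3/4) = -6113/6592

Δ: Δ0=-5, Δ1=-1, Δ2=8/3, Δ3=-1
row 1: diag=6, rhs=24; c'=1/3, d'=4
row 2: denom=10−2·1/3=28/3; d'=(22−2·4)/(28/3)=3/2
row 3: denom=12−3·9/28=309/28; d'=(-22−3·3/2)/(309/28)=-742/309
back: M3=-742/309
back: M2=3/2−9/28·-742/309=234/103
back: M1=4−1/3·234/103=334/103
M: M0=0, M1=334/103, M2=234/103, M3=-742/309, M4=0
seg 0: a=3, c=M0/2=0, d=(M1−M0)/(6·1)=167/309, b=Δ0−h0·(2M0+M1)/6=-1712/309
seg 1: a=-2, c=M1/2=167/103, d=(M2−M1)/(6·2)=-25/309, b=Δ1−h1·(2M1+M2)/6=-1211/309
seg 2: a=-4, c=M2/2=117/103, d=(M3−M2)/(6·3)=-722/2781, b=Δ2−h2·(2M2+M3)/6=493/309
seg 3: a=4, c=M3/2=-371/309, d=(M4−M3)/(6·3)=371/2781, b=Δ3−h3·(2M3+M4)/6=433/309
t_q=3/4 → seg 0, τ=3/4; S=3+-1712/309·τ+0·τ²+167/309·τ³=-6113/6592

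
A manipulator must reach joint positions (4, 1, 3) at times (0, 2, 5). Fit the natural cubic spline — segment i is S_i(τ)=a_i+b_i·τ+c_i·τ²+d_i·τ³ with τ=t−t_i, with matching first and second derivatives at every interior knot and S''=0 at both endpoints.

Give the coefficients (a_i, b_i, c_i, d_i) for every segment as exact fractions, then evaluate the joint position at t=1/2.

Δ: Δ0=-3/2, Δ1=2/3
row 1: diag=10, rhs=13; c'=3/10, d'=13/10
back: M1=13/10
M: M0=0, M1=13/10, M2=0
seg 0: a=4, c=M0/2=0, d=(M1−M0)/(6·2)=13/120, b=Δ0−h0·(2M0+M1)/6=-29/15
seg 1: a=1, c=M1/2=13/20, d=(M2−M1)/(6·3)=-13/180, b=Δ1−h1·(2M1+M2)/6=-19/30
t_q=1/2 → seg 0, τ=1/2; S=4+-29/15·τ+0·τ²+13/120·τ³=195/64

  seg 0: a=4 b=-29/15 c=0 d=13/120
  seg 1: a=1 b=-19/30 c=13/20 d=-13/180
S(1/2) = 195/64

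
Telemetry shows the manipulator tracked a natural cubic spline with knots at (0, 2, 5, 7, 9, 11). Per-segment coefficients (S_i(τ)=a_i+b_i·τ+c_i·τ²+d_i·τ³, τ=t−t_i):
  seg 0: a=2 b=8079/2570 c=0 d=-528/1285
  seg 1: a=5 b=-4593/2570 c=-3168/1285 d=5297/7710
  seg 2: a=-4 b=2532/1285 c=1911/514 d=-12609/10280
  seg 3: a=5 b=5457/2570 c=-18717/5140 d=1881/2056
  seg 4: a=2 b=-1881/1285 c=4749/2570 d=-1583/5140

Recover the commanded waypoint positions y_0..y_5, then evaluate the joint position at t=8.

y_0 = S_0(0) = a_0 = 2
y_1 = S_1(0) = a_1 = 5
y_2 = S_2(0) = a_2 = -4
y_3 = S_3(0) = a_3 = 5
y_4 = S_4(0) = a_4 = 2
y_5 = S_4(2) = 4
t_q=8 is in segment 3 (τ=1); S_3(τ)=45199/10280

y_0=2 y_1=5 y_2=-4 y_3=5 y_4=2 y_5=4
S(8) = 45199/10280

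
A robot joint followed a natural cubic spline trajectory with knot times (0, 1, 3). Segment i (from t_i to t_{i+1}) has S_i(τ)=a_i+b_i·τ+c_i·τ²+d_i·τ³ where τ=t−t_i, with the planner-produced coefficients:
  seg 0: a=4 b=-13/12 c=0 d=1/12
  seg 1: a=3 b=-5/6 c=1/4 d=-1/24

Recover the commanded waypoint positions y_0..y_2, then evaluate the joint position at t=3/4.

y_0=4 y_1=3 y_2=2
S(3/4) = 825/256

y_0 = S_0(0) = a_0 = 4
y_1 = S_1(0) = a_1 = 3
y_2 = S_1(2) = 2
t_q=3/4 is in segment 0 (τ=3/4); S_0(τ)=825/256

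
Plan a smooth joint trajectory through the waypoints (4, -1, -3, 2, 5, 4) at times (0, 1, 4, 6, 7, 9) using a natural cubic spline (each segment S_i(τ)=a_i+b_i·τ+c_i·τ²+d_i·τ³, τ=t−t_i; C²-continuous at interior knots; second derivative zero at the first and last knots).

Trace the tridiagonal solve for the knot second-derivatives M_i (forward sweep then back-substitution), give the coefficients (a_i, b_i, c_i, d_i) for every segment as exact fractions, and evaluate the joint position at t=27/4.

Δ: Δ0=-5, Δ1=-2/3, Δ2=5/2, Δ3=3, Δ4=-1/2
row 1: diag=8, rhs=26; c'=3/8, d'=13/4
row 2: denom=10−3·3/8=71/8; d'=(19−3·13/4)/(71/8)=74/71
row 3: denom=6−2·16/71=394/71; d'=(3−2·74/71)/(394/71)=65/394
row 4: denom=6−1·71/394=2293/394; d'=(-21−1·65/394)/(2293/394)=-8339/2293
back: M4=-8339/2293
back: M3=65/394−71/394·-8339/2293=1881/2293
back: M2=74/71−16/71·1881/2293=1966/2293
back: M1=13/4−3/8·1966/2293=6715/2293
M: M0=0, M1=6715/2293, M2=1966/2293, M3=1881/2293, M4=-8339/2293, M5=0
seg 0: a=4, c=M0/2=0, d=(M1−M0)/(6·1)=6715/13758, b=Δ0−h0·(2M0+M1)/6=-75505/13758
seg 1: a=-1, c=M1/2=6715/4586, d=(M2−M1)/(6·3)=-1583/13758, b=Δ1−h1·(2M1+M2)/6=-27680/6879
seg 2: a=-3, c=M2/2=983/2293, d=(M3−M2)/(6·2)=-85/27516, b=Δ2−h2·(2M2+M3)/6=22769/13758
seg 3: a=2, c=M3/2=1881/4586, d=(M4−M3)/(6·1)=-5110/6879, b=Δ3−h3·(2M3+M4)/6=45851/13758
seg 4: a=5, c=M4/2=-8339/4586, d=(M5−M4)/(6·2)=8339/27516, b=Δ4−h4·(2M4+M5)/6=26477/13758
t_q=27/4 → seg 3, τ=3/4; S=2+45851/13758·τ+1881/4586·τ²+-5110/6879·τ³=162045/36688

  seg 0: a=4 b=-75505/13758 c=0 d=6715/13758
  seg 1: a=-1 b=-27680/6879 c=6715/4586 d=-1583/13758
  seg 2: a=-3 b=22769/13758 c=983/2293 d=-85/27516
  seg 3: a=2 b=45851/13758 c=1881/4586 d=-5110/6879
  seg 4: a=5 b=26477/13758 c=-8339/4586 d=8339/27516
S(27/4) = 162045/36688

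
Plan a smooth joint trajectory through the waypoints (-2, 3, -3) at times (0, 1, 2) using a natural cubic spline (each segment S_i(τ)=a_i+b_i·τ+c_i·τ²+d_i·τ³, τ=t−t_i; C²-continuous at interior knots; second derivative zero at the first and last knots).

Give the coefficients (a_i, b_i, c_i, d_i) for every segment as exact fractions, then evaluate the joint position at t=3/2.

  seg 0: a=-2 b=31/4 c=0 d=-11/4
  seg 1: a=3 b=-1/2 c=-33/4 d=11/4
S(3/2) = 33/32

Δ: Δ0=5, Δ1=-6
row 1: diag=4, rhs=-66; c'=1/4, d'=-33/2
back: M1=-33/2
M: M0=0, M1=-33/2, M2=0
seg 0: a=-2, c=M0/2=0, d=(M1−M0)/(6·1)=-11/4, b=Δ0−h0·(2M0+M1)/6=31/4
seg 1: a=3, c=M1/2=-33/4, d=(M2−M1)/(6·1)=11/4, b=Δ1−h1·(2M1+M2)/6=-1/2
t_q=3/2 → seg 1, τ=1/2; S=3+-1/2·τ+-33/4·τ²+11/4·τ³=33/32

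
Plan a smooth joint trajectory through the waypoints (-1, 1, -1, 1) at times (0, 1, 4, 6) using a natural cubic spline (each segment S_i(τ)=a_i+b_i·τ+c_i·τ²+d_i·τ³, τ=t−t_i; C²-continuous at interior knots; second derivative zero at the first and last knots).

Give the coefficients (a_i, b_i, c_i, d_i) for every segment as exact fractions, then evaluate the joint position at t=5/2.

  seg 0: a=-1 b=521/213 c=0 d=-95/213
  seg 1: a=1 b=236/213 c=-95/71 d=53/213
  seg 2: a=-1 b=-43/213 c=64/71 d=-32/213
S(5/2) = 279/568

Δ: Δ0=2, Δ1=-2/3, Δ2=1
row 1: diag=8, rhs=-16; c'=3/8, d'=-2
row 2: denom=10−3·3/8=71/8; d'=(10−3·-2)/(71/8)=128/71
back: M2=128/71
back: M1=-2−3/8·128/71=-190/71
M: M0=0, M1=-190/71, M2=128/71, M3=0
seg 0: a=-1, c=M0/2=0, d=(M1−M0)/(6·1)=-95/213, b=Δ0−h0·(2M0+M1)/6=521/213
seg 1: a=1, c=M1/2=-95/71, d=(M2−M1)/(6·3)=53/213, b=Δ1−h1·(2M1+M2)/6=236/213
seg 2: a=-1, c=M2/2=64/71, d=(M3−M2)/(6·2)=-32/213, b=Δ2−h2·(2M2+M3)/6=-43/213
t_q=5/2 → seg 1, τ=3/2; S=1+236/213·τ+-95/71·τ²+53/213·τ³=279/568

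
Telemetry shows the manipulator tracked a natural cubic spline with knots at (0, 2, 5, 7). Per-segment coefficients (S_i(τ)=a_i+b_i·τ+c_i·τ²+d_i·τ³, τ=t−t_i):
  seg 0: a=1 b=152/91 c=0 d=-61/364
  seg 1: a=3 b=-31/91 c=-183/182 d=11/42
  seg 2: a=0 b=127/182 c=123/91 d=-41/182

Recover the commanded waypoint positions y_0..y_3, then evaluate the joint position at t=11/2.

y_0 = S_0(0) = a_0 = 1
y_1 = S_1(0) = a_1 = 3
y_2 = S_2(0) = a_2 = 0
y_3 = S_2(2) = 5
t_q=11/2 is in segment 2 (τ=1/2); S_2(τ)=137/208

y_0=1 y_1=3 y_2=0 y_3=5
S(11/2) = 137/208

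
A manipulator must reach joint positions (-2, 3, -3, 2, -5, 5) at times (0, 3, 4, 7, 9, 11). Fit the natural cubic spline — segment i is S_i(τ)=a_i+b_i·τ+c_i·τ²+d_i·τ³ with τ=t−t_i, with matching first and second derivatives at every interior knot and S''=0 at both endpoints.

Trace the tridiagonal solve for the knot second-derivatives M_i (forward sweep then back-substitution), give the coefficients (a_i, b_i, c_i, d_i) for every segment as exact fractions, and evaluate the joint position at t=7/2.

  seg 0: a=-2 b=7207/1404 c=0 d=-4867/12636
  seg 1: a=3 b=-3697/702 c=-4867/1404 d=1279/468
  seg 2: a=-3 b=-5617/1404 c=1661/351 d=-11975/12636
  seg 3: a=2 b=-839/702 c=-1777/468 d=3713/2808
  seg 4: a=-5 b=-181/351 c=484/117 d=-242/351
S(7/2) = -1777/11232

Δ: Δ0=5/3, Δ1=-6, Δ2=5/3, Δ3=-7/2, Δ4=5
row 1: diag=8, rhs=-46; c'=1/8, d'=-23/4
row 2: denom=8−1·1/8=63/8; d'=(46−1·-23/4)/(63/8)=46/7
row 3: denom=10−3·8/21=62/7; d'=(-31−3·46/7)/(62/7)=-355/62
row 4: denom=8−2·7/31=234/31; d'=(51−2·-355/62)/(234/31)=968/117
back: M4=968/117
back: M3=-355/62−7/31·968/117=-1777/234
back: M2=46/7−8/21·-1777/234=3322/351
back: M1=-23/4−1/8·3322/351=-4867/702
M: M0=0, M1=-4867/702, M2=3322/351, M3=-1777/234, M4=968/117, M5=0
seg 0: a=-2, c=M0/2=0, d=(M1−M0)/(6·3)=-4867/12636, b=Δ0−h0·(2M0+M1)/6=7207/1404
seg 1: a=3, c=M1/2=-4867/1404, d=(M2−M1)/(6·1)=1279/468, b=Δ1−h1·(2M1+M2)/6=-3697/702
seg 2: a=-3, c=M2/2=1661/351, d=(M3−M2)/(6·3)=-11975/12636, b=Δ2−h2·(2M2+M3)/6=-5617/1404
seg 3: a=2, c=M3/2=-1777/468, d=(M4−M3)/(6·2)=3713/2808, b=Δ3−h3·(2M3+M4)/6=-839/702
seg 4: a=-5, c=M4/2=484/117, d=(M5−M4)/(6·2)=-242/351, b=Δ4−h4·(2M4+M5)/6=-181/351
t_q=7/2 → seg 1, τ=1/2; S=3+-3697/702·τ+-4867/1404·τ²+1279/468·τ³=-1777/11232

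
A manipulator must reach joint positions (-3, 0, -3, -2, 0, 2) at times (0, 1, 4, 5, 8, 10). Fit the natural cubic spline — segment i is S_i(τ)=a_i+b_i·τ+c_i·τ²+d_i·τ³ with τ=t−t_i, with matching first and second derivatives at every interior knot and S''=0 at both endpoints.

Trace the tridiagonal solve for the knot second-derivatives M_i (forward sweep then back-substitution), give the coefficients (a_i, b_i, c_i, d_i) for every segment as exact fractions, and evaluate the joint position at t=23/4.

  seg 0: a=-3 b=14146/3825 c=0 d=-2671/3825
  seg 1: a=0 b=6133/3825 c=-2671/1275 d=14081/34425
  seg 2: a=-3 b=298/3825 c=6068/3825 d=-847/1275
  seg 3: a=-2 b=283/225 c=-311/765 d=2404/34425
  seg 4: a=0 b=2693/3825 c=283/1275 d=-283/7650
S(23/4) = -427/340

Δ: Δ0=3, Δ1=-1, Δ2=1, Δ3=2/3, Δ4=1
row 1: diag=8, rhs=-24; c'=3/8, d'=-3
row 2: denom=8−3·3/8=55/8; d'=(12−3·-3)/(55/8)=168/55
row 3: denom=8−1·8/55=432/55; d'=(-2−1·168/55)/(432/55)=-139/216
row 4: denom=10−3·55/144=425/48; d'=(2−3·-139/216)/(425/48)=566/1275
back: M4=566/1275
back: M3=-139/216−55/144·566/1275=-622/765
back: M2=168/55−8/55·-622/765=12136/3825
back: M1=-3−3/8·12136/3825=-5342/1275
M: M0=0, M1=-5342/1275, M2=12136/3825, M3=-622/765, M4=566/1275, M5=0
seg 0: a=-3, c=M0/2=0, d=(M1−M0)/(6·1)=-2671/3825, b=Δ0−h0·(2M0+M1)/6=14146/3825
seg 1: a=0, c=M1/2=-2671/1275, d=(M2−M1)/(6·3)=14081/34425, b=Δ1−h1·(2M1+M2)/6=6133/3825
seg 2: a=-3, c=M2/2=6068/3825, d=(M3−M2)/(6·1)=-847/1275, b=Δ2−h2·(2M2+M3)/6=298/3825
seg 3: a=-2, c=M3/2=-311/765, d=(M4−M3)/(6·3)=2404/34425, b=Δ3−h3·(2M3+M4)/6=283/225
seg 4: a=0, c=M4/2=283/1275, d=(M5−M4)/(6·2)=-283/7650, b=Δ4−h4·(2M4+M5)/6=2693/3825
t_q=23/4 → seg 3, τ=3/4; S=-2+283/225·τ+-311/765·τ²+2404/34425·τ³=-427/340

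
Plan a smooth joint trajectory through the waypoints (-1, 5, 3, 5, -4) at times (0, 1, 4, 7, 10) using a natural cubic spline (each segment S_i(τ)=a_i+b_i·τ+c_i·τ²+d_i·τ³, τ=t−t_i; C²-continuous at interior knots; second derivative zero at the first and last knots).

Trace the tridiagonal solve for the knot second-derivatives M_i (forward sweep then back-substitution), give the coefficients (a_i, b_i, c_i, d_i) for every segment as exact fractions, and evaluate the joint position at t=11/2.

  seg 0: a=-1 b=757/108 c=0 d=-109/108
  seg 1: a=5 b=215/54 c=-109/36 d=479/972
  seg 2: a=3 b=-95/108 c=38/27 d=-289/972
  seg 3: a=5 b=-25/54 c=-137/108 d=137/972
S(11/2) = 123/32

Δ: Δ0=6, Δ1=-2/3, Δ2=2/3, Δ3=-3
row 1: diag=8, rhs=-40; c'=3/8, d'=-5
row 2: denom=12−3·3/8=87/8; d'=(8−3·-5)/(87/8)=184/87
row 3: denom=12−3·8/29=324/29; d'=(-22−3·184/87)/(324/29)=-137/54
back: M3=-137/54
back: M2=184/87−8/29·-137/54=76/27
back: M1=-5−3/8·76/27=-109/18
M: M0=0, M1=-109/18, M2=76/27, M3=-137/54, M4=0
seg 0: a=-1, c=M0/2=0, d=(M1−M0)/(6·1)=-109/108, b=Δ0−h0·(2M0+M1)/6=757/108
seg 1: a=5, c=M1/2=-109/36, d=(M2−M1)/(6·3)=479/972, b=Δ1−h1·(2M1+M2)/6=215/54
seg 2: a=3, c=M2/2=38/27, d=(M3−M2)/(6·3)=-289/972, b=Δ2−h2·(2M2+M3)/6=-95/108
seg 3: a=5, c=M3/2=-137/108, d=(M4−M3)/(6·3)=137/972, b=Δ3−h3·(2M3+M4)/6=-25/54
t_q=11/2 → seg 2, τ=3/2; S=3+-95/108·τ+38/27·τ²+-289/972·τ³=123/32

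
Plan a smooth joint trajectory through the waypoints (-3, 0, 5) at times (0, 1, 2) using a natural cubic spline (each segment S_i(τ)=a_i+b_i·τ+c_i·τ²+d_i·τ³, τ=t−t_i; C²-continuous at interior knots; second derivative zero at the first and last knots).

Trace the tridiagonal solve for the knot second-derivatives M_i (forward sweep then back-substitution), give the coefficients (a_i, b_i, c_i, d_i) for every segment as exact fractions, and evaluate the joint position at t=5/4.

Δ: Δ0=3, Δ1=5
row 1: diag=4, rhs=12; c'=1/4, d'=3
back: M1=3
M: M0=0, M1=3, M2=0
seg 0: a=-3, c=M0/2=0, d=(M1−M0)/(6·1)=1/2, b=Δ0−h0·(2M0+M1)/6=5/2
seg 1: a=0, c=M1/2=3/2, d=(M2−M1)/(6·1)=-1/2, b=Δ1−h1·(2M1+M2)/6=4
t_q=5/4 → seg 1, τ=1/4; S=0+4·τ+3/2·τ²+-1/2·τ³=139/128

  seg 0: a=-3 b=5/2 c=0 d=1/2
  seg 1: a=0 b=4 c=3/2 d=-1/2
S(5/4) = 139/128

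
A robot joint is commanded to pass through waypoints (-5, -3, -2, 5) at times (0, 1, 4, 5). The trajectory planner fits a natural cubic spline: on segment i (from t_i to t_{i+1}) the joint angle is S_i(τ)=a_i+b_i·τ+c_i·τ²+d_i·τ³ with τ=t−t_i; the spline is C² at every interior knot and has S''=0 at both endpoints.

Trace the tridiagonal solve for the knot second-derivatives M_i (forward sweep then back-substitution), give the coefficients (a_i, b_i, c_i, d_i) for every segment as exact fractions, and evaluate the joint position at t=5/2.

Δ: Δ0=2, Δ1=1/3, Δ2=7
row 1: diag=8, rhs=-10; c'=3/8, d'=-5/4
row 2: denom=8−3·3/8=55/8; d'=(40−3·-5/4)/(55/8)=70/11
back: M2=70/11
back: M1=-5/4−3/8·70/11=-40/11
M: M0=0, M1=-40/11, M2=70/11, M3=0
seg 0: a=-5, c=M0/2=0, d=(M1−M0)/(6·1)=-20/33, b=Δ0−h0·(2M0+M1)/6=86/33
seg 1: a=-3, c=M1/2=-20/11, d=(M2−M1)/(6·3)=5/9, b=Δ1−h1·(2M1+M2)/6=26/33
seg 2: a=-2, c=M2/2=35/11, d=(M3−M2)/(6·1)=-35/33, b=Δ2−h2·(2M2+M3)/6=161/33
t_q=5/2 → seg 1, τ=3/2; S=-3+26/33·τ+-20/11·τ²+5/9·τ³=-355/88

  seg 0: a=-5 b=86/33 c=0 d=-20/33
  seg 1: a=-3 b=26/33 c=-20/11 d=5/9
  seg 2: a=-2 b=161/33 c=35/11 d=-35/33
S(5/2) = -355/88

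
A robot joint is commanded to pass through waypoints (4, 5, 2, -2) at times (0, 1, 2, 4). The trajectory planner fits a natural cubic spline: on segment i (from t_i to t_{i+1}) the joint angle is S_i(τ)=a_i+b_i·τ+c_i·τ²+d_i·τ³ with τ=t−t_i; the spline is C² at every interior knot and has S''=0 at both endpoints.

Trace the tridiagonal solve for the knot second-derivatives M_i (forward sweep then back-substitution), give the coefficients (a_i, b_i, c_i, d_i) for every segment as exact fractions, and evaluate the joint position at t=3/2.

  seg 0: a=4 b=48/23 c=0 d=-25/23
  seg 1: a=5 b=-27/23 c=-75/23 d=33/23
  seg 2: a=2 b=-78/23 c=24/23 d=-4/23
S(3/2) = 695/184

Δ: Δ0=1, Δ1=-3, Δ2=-2
row 1: diag=4, rhs=-24; c'=1/4, d'=-6
row 2: denom=6−1·1/4=23/4; d'=(6−1·-6)/(23/4)=48/23
back: M2=48/23
back: M1=-6−1/4·48/23=-150/23
M: M0=0, M1=-150/23, M2=48/23, M3=0
seg 0: a=4, c=M0/2=0, d=(M1−M0)/(6·1)=-25/23, b=Δ0−h0·(2M0+M1)/6=48/23
seg 1: a=5, c=M1/2=-75/23, d=(M2−M1)/(6·1)=33/23, b=Δ1−h1·(2M1+M2)/6=-27/23
seg 2: a=2, c=M2/2=24/23, d=(M3−M2)/(6·2)=-4/23, b=Δ2−h2·(2M2+M3)/6=-78/23
t_q=3/2 → seg 1, τ=1/2; S=5+-27/23·τ+-75/23·τ²+33/23·τ³=695/184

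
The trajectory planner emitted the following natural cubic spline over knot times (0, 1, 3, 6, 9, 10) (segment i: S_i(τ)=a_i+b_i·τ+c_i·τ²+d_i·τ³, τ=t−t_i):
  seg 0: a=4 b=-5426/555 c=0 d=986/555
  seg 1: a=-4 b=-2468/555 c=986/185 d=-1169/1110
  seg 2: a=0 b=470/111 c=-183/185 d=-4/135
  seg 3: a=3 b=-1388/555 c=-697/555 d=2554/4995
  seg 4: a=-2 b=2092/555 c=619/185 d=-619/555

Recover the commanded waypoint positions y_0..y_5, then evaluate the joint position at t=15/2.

y_0=4 y_1=-4 y_2=0 y_3=3 y_4=-2 y_5=4
S(15/2) = -137/74

y_0 = S_0(0) = a_0 = 4
y_1 = S_1(0) = a_1 = -4
y_2 = S_2(0) = a_2 = 0
y_3 = S_3(0) = a_3 = 3
y_4 = S_4(0) = a_4 = -2
y_5 = S_4(1) = 4
t_q=15/2 is in segment 3 (τ=3/2); S_3(τ)=-137/74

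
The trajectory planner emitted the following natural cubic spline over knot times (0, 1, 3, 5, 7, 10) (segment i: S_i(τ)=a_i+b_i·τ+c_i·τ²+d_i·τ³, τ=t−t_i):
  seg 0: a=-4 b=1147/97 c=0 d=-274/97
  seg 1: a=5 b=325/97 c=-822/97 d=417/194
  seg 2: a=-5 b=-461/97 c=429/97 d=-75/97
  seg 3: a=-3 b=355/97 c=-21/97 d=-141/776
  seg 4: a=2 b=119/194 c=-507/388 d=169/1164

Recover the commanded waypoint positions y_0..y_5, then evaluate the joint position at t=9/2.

y_0 = S_0(0) = a_0 = -4
y_1 = S_1(0) = a_1 = 5
y_2 = S_2(0) = a_2 = -5
y_3 = S_3(0) = a_3 = -3
y_4 = S_4(0) = a_4 = 2
y_5 = S_4(3) = -4
t_q=9/2 is in segment 2 (τ=3/2); S_2(τ)=-3715/776

y_0=-4 y_1=5 y_2=-5 y_3=-3 y_4=2 y_5=-4
S(9/2) = -3715/776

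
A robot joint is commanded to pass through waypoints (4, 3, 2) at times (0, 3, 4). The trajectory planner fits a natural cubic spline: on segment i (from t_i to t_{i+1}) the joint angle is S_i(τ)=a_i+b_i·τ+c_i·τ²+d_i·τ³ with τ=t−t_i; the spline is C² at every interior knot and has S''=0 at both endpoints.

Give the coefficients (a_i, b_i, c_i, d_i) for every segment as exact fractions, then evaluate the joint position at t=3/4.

  seg 0: a=4 b=-1/12 c=0 d=-1/36
  seg 1: a=3 b=-5/6 c=-1/4 d=1/12
S(3/4) = 1005/256

Δ: Δ0=-1/3, Δ1=-1
row 1: diag=8, rhs=-4; c'=1/8, d'=-1/2
back: M1=-1/2
M: M0=0, M1=-1/2, M2=0
seg 0: a=4, c=M0/2=0, d=(M1−M0)/(6·3)=-1/36, b=Δ0−h0·(2M0+M1)/6=-1/12
seg 1: a=3, c=M1/2=-1/4, d=(M2−M1)/(6·1)=1/12, b=Δ1−h1·(2M1+M2)/6=-5/6
t_q=3/4 → seg 0, τ=3/4; S=4+-1/12·τ+0·τ²+-1/36·τ³=1005/256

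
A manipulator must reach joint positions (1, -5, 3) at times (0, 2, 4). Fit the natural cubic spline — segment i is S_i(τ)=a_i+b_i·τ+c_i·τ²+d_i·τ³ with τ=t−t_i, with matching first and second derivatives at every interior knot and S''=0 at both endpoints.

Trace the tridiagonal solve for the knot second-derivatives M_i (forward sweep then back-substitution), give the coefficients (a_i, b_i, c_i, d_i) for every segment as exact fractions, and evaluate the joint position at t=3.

Δ: Δ0=-3, Δ1=4
row 1: diag=8, rhs=42; c'=1/4, d'=21/4
back: M1=21/4
M: M0=0, M1=21/4, M2=0
seg 0: a=1, c=M0/2=0, d=(M1−M0)/(6·2)=7/16, b=Δ0−h0·(2M0+M1)/6=-19/4
seg 1: a=-5, c=M1/2=21/8, d=(M2−M1)/(6·2)=-7/16, b=Δ1−h1·(2M1+M2)/6=1/2
t_q=3 → seg 1, τ=1; S=-5+1/2·τ+21/8·τ²+-7/16·τ³=-37/16

  seg 0: a=1 b=-19/4 c=0 d=7/16
  seg 1: a=-5 b=1/2 c=21/8 d=-7/16
S(3) = -37/16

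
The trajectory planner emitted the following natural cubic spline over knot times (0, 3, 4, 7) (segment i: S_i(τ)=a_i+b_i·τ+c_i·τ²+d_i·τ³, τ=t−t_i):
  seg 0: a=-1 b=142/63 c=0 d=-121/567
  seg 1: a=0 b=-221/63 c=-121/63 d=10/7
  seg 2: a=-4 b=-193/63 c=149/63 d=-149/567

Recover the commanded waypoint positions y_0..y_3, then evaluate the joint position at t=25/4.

y_0 = S_0(0) = a_0 = -1
y_1 = S_1(0) = a_1 = 0
y_2 = S_2(0) = a_2 = -4
y_3 = S_2(3) = 1
t_q=25/4 is in segment 2 (τ=9/4); S_2(τ)=-857/448

y_0=-1 y_1=0 y_2=-4 y_3=1
S(25/4) = -857/448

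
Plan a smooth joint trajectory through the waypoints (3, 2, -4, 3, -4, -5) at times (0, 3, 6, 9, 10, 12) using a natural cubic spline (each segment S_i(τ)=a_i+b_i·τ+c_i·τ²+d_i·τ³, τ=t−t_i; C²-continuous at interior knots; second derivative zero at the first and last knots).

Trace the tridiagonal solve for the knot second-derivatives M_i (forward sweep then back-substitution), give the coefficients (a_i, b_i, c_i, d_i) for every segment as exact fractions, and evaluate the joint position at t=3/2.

  seg 0: a=3 b=309/422 c=0 d=-1349/11394
  seg 1: a=2 b=-520/211 c=-1349/1266 d=515/1266
  seg 2: a=-4 b=897/422 c=1643/633 d=-9595/11394
  seg 3: a=3 b=-1063/211 c=-2103/422 d=1275/422
  seg 4: a=-4 b=-2507/422 c=861/211 d=-287/422
S(3/2) = 12487/3376

Δ: Δ0=-1/3, Δ1=-2, Δ2=7/3, Δ3=-7, Δ4=-1/2
row 1: diag=12, rhs=-10; c'=1/4, d'=-5/6
row 2: denom=12−3·1/4=45/4; d'=(26−3·-5/6)/(45/4)=38/15
row 3: denom=8−3·4/15=36/5; d'=(-56−3·38/15)/(36/5)=-53/6
row 4: denom=6−1·5/36=211/36; d'=(39−1·-53/6)/(211/36)=1722/211
back: M4=1722/211
back: M3=-53/6−5/36·1722/211=-2103/211
back: M2=38/15−4/15·-2103/211=3286/633
back: M1=-5/6−1/4·3286/633=-1349/633
M: M0=0, M1=-1349/633, M2=3286/633, M3=-2103/211, M4=1722/211, M5=0
seg 0: a=3, c=M0/2=0, d=(M1−M0)/(6·3)=-1349/11394, b=Δ0−h0·(2M0+M1)/6=309/422
seg 1: a=2, c=M1/2=-1349/1266, d=(M2−M1)/(6·3)=515/1266, b=Δ1−h1·(2M1+M2)/6=-520/211
seg 2: a=-4, c=M2/2=1643/633, d=(M3−M2)/(6·3)=-9595/11394, b=Δ2−h2·(2M2+M3)/6=897/422
seg 3: a=3, c=M3/2=-2103/422, d=(M4−M3)/(6·1)=1275/422, b=Δ3−h3·(2M3+M4)/6=-1063/211
seg 4: a=-4, c=M4/2=861/211, d=(M5−M4)/(6·2)=-287/422, b=Δ4−h4·(2M4+M5)/6=-2507/422
t_q=3/2 → seg 0, τ=3/2; S=3+309/422·τ+0·τ²+-1349/11394·τ³=12487/3376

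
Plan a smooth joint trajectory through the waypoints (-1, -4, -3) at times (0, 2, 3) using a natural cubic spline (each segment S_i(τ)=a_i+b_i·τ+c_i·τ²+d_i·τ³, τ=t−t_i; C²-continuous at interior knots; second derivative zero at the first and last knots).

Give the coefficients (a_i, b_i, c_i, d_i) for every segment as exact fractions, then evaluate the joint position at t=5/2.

Δ: Δ0=-3/2, Δ1=1
row 1: diag=6, rhs=15; c'=1/6, d'=5/2
back: M1=5/2
M: M0=0, M1=5/2, M2=0
seg 0: a=-1, c=M0/2=0, d=(M1−M0)/(6·2)=5/24, b=Δ0−h0·(2M0+M1)/6=-7/3
seg 1: a=-4, c=M1/2=5/4, d=(M2−M1)/(6·1)=-5/12, b=Δ1−h1·(2M1+M2)/6=1/6
t_q=5/2 → seg 1, τ=1/2; S=-4+1/6·τ+5/4·τ²+-5/12·τ³=-117/32

  seg 0: a=-1 b=-7/3 c=0 d=5/24
  seg 1: a=-4 b=1/6 c=5/4 d=-5/12
S(5/2) = -117/32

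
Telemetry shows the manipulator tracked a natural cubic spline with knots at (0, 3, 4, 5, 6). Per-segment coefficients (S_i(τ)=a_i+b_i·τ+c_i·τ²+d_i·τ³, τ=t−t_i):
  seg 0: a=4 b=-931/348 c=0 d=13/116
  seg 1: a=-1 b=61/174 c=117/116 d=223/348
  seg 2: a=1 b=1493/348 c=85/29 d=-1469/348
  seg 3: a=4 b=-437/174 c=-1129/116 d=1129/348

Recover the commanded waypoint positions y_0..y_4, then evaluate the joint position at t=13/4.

y_0=4 y_1=-1 y_2=1 y_3=4 y_4=-5
S(13/4) = -6231/7424

y_0 = S_0(0) = a_0 = 4
y_1 = S_1(0) = a_1 = -1
y_2 = S_2(0) = a_2 = 1
y_3 = S_3(0) = a_3 = 4
y_4 = S_3(1) = -5
t_q=13/4 is in segment 1 (τ=1/4); S_1(τ)=-6231/7424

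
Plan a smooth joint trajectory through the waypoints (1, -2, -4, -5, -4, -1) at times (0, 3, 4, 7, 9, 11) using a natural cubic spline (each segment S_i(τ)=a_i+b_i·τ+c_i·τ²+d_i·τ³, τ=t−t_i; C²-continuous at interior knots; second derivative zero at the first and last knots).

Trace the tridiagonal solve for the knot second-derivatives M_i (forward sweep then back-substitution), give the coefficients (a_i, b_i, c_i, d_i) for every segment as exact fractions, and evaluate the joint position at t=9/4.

  seg 0: a=1 b=-1133/2106 c=0 d=-973/18954
  seg 1: a=-2 b=-2026/1053 c=-973/2106 d=271/702
  seg 2: a=-4 b=-3559/2106 c=733/1053 d=-1541/18954
  seg 3: a=-5 b=307/1053 c=-25/702 d=589/8424
  seg 4: a=-4 b=2081/2106 c=539/1404 d=-539/8424
S(9/4) = -11909/14976

Δ: Δ0=-1, Δ1=-2, Δ2=-1/3, Δ3=1/2, Δ4=3/2
row 1: diag=8, rhs=-6; c'=1/8, d'=-3/4
row 2: denom=8−1·1/8=63/8; d'=(10−1·-3/4)/(63/8)=86/63
row 3: denom=10−3·8/21=62/7; d'=(5−3·86/63)/(62/7)=19/186
row 4: denom=8−2·7/31=234/31; d'=(6−2·19/186)/(234/31)=539/702
back: M4=539/702
back: M3=19/186−7/31·539/702=-25/351
back: M2=86/63−8/21·-25/351=1466/1053
back: M1=-3/4−1/8·1466/1053=-973/1053
M: M0=0, M1=-973/1053, M2=1466/1053, M3=-25/351, M4=539/702, M5=0
seg 0: a=1, c=M0/2=0, d=(M1−M0)/(6·3)=-973/18954, b=Δ0−h0·(2M0+M1)/6=-1133/2106
seg 1: a=-2, c=M1/2=-973/2106, d=(M2−M1)/(6·1)=271/702, b=Δ1−h1·(2M1+M2)/6=-2026/1053
seg 2: a=-4, c=M2/2=733/1053, d=(M3−M2)/(6·3)=-1541/18954, b=Δ2−h2·(2M2+M3)/6=-3559/2106
seg 3: a=-5, c=M3/2=-25/702, d=(M4−M3)/(6·2)=589/8424, b=Δ3−h3·(2M3+M4)/6=307/1053
seg 4: a=-4, c=M4/2=539/1404, d=(M5−M4)/(6·2)=-539/8424, b=Δ4−h4·(2M4+M5)/6=2081/2106
t_q=9/4 → seg 0, τ=9/4; S=1+-1133/2106·τ+0·τ²+-973/18954·τ³=-11909/14976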